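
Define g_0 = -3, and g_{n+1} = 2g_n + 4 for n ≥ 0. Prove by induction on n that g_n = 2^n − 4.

Base case: g_0 = -3, and 2^0 − 4 = 1 − 4 = -3.
Assume g_r = 2^r − 4 for some r ≥ 0.
Then g_{r+1} = 2g_r + 4 = 2·(2^r − 4) + 4 = 2^{r+1} − 8 + 4 = 2^{r+1} − 4.
By induction, g_n = 2^n − 4 for all n ≥ 0.

g_n = 2^n − 4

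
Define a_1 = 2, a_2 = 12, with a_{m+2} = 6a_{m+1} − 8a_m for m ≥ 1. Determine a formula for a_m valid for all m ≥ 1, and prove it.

Claim: a_m = 4^m − 2^m.

Base cases: a_1 = 2 and 4^1 − 2^1 = 2; a_2 = 12 and 4^2 − 2^2 = 12.
Assume a_i = 4^i − 2^i for all 1 ≤ i ≤ j, where j ≥ 2.
Then a_{j+1} = 6a_j − 8a_{j−1} = 6·(4^j − 2^j) − 8·(4^{j−1} − 2^{j−1}) = (6·4 − 8)4^{j−1} − (6·2 − 8)2^{j−1} = 16·4^{j−1} − 4·2^{j−1} = 4^{j+1} − 2^{j+1}.
By strong induction, a_m = 4^m − 2^m for all m ≥ 1.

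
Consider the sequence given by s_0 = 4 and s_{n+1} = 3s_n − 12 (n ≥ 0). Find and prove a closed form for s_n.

Claim: s_n = -2·3^n + 6.

Base case: s_0 = 4, and -2·3^0 + 6 = -2 + 6 = 4.
Assume s_k = -2·3^k + 6 for some k ≥ 0.
Then s_{k+1} = 3s_k − 12 = 3·(-2·3^k + 6) − 12 = -6·3^k + 18 − 12 = -2·3^{k+1} + 6.
Hence s_n = -2·3^n + 6 for every n ≥ 0, by induction.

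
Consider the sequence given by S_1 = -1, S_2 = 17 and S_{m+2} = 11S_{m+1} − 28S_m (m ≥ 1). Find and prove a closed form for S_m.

Claim: S_m = 7^m − 2·4^m.

Base cases: S_1 = -1 and 7^1 − 2·4^1 = -1; S_2 = 17 and 7^2 − 2·4^2 = 17.
Assume S_i = 7^i − 2·4^i for all 1 ≤ i ≤ j, where j ≥ 2.
Then S_{j+1} = 11S_j − 28S_{j−1} = 11·(7^j − 2·4^j) − 28·(7^{j−1} − 2·4^{j−1}) = (11·7 − 28)7^{j−1} − 2·(11·4 − 28)4^{j−1} = 49·7^{j−1} − 32·4^{j−1} = 7^{j+1} − 2·4^{j+1}.
So the formula holds for j+1, and by strong induction S_m = 7^m − 2·4^m for all m ≥ 1.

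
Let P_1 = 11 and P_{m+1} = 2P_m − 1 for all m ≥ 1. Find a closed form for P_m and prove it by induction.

Claim: P_m = 5·2^m + 1.

Base case: P_1 = 11, and 5·2^1 + 1 = 10 + 1 = 11.
Assume P_r = 5·2^r + 1 for some r ≥ 1.
Then P_{r+1} = 2P_r − 1 = 2·(5·2^r + 1) − 1 = 10·2^r + 2 − 1 = 5·2^{r+1} + 1.
This completes the inductive step, so P_m = 5·2^m + 1 for all m ≥ 1.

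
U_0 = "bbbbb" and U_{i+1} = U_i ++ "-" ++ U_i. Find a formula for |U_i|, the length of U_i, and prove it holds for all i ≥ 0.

Claim: |U_i| = 6·2^i − 1.

Base case: |U_0| = 5, and 6·2^0 − 1 = 5.
Assume |U_m| = 6·2^m − 1.
Then |U_{m+1}| = |U_m| + 1 + |U_m| = 2|U_m| + 1 = 2(6·2^m − 1) + 1 = 6·2^{m+1} − 2 + 1 = 6·2^{m+1} − 1.
Hence |U_i| = 6·2^i − 1 for every i ≥ 0, by induction.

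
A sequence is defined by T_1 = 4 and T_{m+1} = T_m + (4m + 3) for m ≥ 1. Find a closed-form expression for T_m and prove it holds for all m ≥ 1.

Claim: T_m = 2m^2 + m + 1.

Base case: T_1 = 4, and 2·1^2 + 1 + 1 = 4.
Assume T_r = 2r^2 + r + 1.
Then T_{r+1} = T_r + (4r + 3) = (2r^2 + r + 1) + (4r + 3) = 2r^2 + 5r + 4,
and 2·(r+1)^2 + (r+1) + 1 = 2r^2 + 5r + 4.
This completes the inductive step, so T_m = 2m^2 + m + 1 for all m ≥ 1.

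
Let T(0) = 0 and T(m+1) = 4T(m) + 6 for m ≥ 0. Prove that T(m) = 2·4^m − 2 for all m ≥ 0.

Base case: T(0) = 0, and 2·4^0 − 2 = 2 − 2 = 0.
Assume T(k) = 2·4^k − 2 for some k ≥ 0.
Then T(k+1) = 4T(k) + 6 = 4·(2·4^k − 2) + 6 = 8·4^k − 8 + 6 = 2·4^{k+1} − 2.
By induction, T(m) = 2·4^m − 2 for all m ≥ 0.

T(m) = 2·4^m − 2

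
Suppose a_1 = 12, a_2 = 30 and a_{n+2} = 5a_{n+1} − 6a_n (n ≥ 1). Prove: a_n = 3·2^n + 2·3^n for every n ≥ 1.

Base cases: a_1 = 12 and 3·2^1 + 2·3^1 = 12; a_2 = 30 and 3·2^2 + 2·3^2 = 30.
Assume a_j = 3·2^j + 2·3^j for all 1 ≤ j ≤ m, where m ≥ 2.
Then a_{m+1} = 5a_m − 6a_{m−1} = 5·(3·2^m + 2·3^m) − 6·(3·2^{m−1} + 2·3^{m−1}) = 3·(5·2 − 6)2^{m−1} + 2·(5·3 − 6)3^{m−1} = 12·2^{m−1} + 18·3^{m−1} = 3·2^{m+1} + 2·3^{m+1}.
Hence a_n = 3·2^n + 2·3^n for every n ≥ 1, by strong induction.

a_n = 3·2^n + 2·3^n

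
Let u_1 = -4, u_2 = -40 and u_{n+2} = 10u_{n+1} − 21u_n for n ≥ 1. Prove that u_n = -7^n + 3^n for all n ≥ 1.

Base cases: u_1 = -4 and -7^1 + 3^1 = -4; u_2 = -40 and -7^2 + 3^2 = -40.
Assume u_j = -7^j + 3^j for all 1 ≤ j ≤ r, where r ≥ 2.
Then u_{r+1} = 10u_r − 21u_{r−1} = 10·(-7^r + 3^r) − 21·(-7^{r−1} + 3^{r−1}) = -(10·7 − 21)7^{r−1} + (10·3 − 21)3^{r−1} = -49·7^{r−1} + 9·3^{r−1} = -7^{r+1} + 3^{r+1}.
By strong induction, u_n = -7^n + 3^n for all n ≥ 1.

u_n = -7^n + 3^n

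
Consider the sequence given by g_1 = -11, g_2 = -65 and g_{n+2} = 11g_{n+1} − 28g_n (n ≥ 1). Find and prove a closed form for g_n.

Claim: g_n = -4^n − 7^n.

Base cases: g_1 = -11 and -4^1 − 7^1 = -11; g_2 = -65 and -4^2 − 7^2 = -65.
Assume g_j = -4^j − 7^j for all 1 ≤ j ≤ m, where m ≥ 2.
Then g_{m+1} = 11g_m − 28g_{m−1} = 11·(-4^m − 7^m) − 28·(-4^{m−1} − 7^{m−1}) = -(11·4 − 28)4^{m−1} − (11·7 − 28)7^{m−1} = -16·4^{m−1} − 49·7^{m−1} = -4^{m+1} − 7^{m+1}.
Hence g_n = -4^n − 7^n for every n ≥ 1, by strong induction.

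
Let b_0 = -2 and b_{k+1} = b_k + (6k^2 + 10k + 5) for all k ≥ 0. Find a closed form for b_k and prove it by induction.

Claim: b_k = 2k^3 + 2k^2 + k − 2.

Base case: b_0 = -2, and 2·0^3 + 2·0^2 + 0 − 2 = -2.
Assume b_r = 2r^3 + 2r^2 + r − 2.
Then b_{r+1} = b_r + (6r^2 + 10r + 5) = (2r^3 + 2r^2 + r − 2) + (6r^2 + 10r + 5) = 2r^3 + 8r^2 + 11r + 3,
and 2·(r+1)^3 + 2·(r+1)^2 + (r+1) − 2 = 2r^3 + 8r^2 + 11r + 3.
By induction, b_k = 2k^3 + 2k^2 + k − 2 for all k ≥ 0.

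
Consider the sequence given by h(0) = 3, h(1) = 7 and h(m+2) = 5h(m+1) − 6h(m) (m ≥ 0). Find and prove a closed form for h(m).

Claim: h(m) = 3^m + 2·2^m.

Base cases: h(0) = 3 and 3^0 + 2·2^0 = 3; h(1) = 7 and 3^1 + 2·2^1 = 7.
Assume h(i) = 3^i + 2·2^i for all 0 ≤ i ≤ j, where j ≥ 1.
Then h(j+1) = 5h(j) − 6h(j−1) = 5·(3^j + 2·2^j) − 6·(3^{j−1} + 2·2^{j−1}) = (5·3 − 6)3^{j−1} + 2·(5·2 − 6)2^{j−1} = 9·3^{j−1} + 8·2^{j−1} = 3^{j+1} + 2·2^{j+1}.
This completes the inductive step, so h(m) = 3^m + 2·2^m for all m ≥ 0.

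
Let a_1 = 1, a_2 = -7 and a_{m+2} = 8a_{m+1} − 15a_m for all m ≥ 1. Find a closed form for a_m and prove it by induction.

Claim: a_m = -5^m + 2·3^m.

Base cases: a_1 = 1 and -5^1 + 2·3^1 = 1; a_2 = -7 and -5^2 + 2·3^2 = -7.
Assume a_j = -5^j + 2·3^j for all 1 ≤ j ≤ r, where r ≥ 2.
Then a_{r+1} = 8a_r − 15a_{r−1} = 8·(-5^r + 2·3^r) − 15·(-5^{r−1} + 2·3^{r−1}) = -(8·5 − 15)5^{r−1} + 2·(8·3 − 15)3^{r−1} = -25·5^{r−1} + 18·3^{r−1} = -5^{r+1} + 2·3^{r+1}.
Hence a_m = -5^m + 2·3^m for every m ≥ 1, by strong induction.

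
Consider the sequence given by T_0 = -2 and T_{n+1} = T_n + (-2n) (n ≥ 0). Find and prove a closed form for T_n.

Claim: T_n = -n^2 + n − 2.

Base case: T_0 = -2, and -0^2 + 0 − 2 = -2.
Assume T_j = -j^2 + j − 2.
Then T_{j+1} = T_j + (-2j) = (-j^2 + j − 2) + (-2j) = -j^2 − j − 2,
and -(j+1)^2 + (j+1) − 2 = -j^2 − j − 2.
This completes the inductive step, so T_n = -n^2 + n − 2 for all n ≥ 0.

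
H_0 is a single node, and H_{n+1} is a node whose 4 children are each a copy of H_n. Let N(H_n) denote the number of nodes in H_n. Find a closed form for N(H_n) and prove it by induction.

Claim: N(H_n) = (4^{n+1} − 1)/3.

Base case: N(H_0) = 1, and (4^{0+1} − 1)/3 = 1.
Assume N(H_j) = (4^{j+1} − 1)/3.
Then N(H_{j+1}) = 1 + 4N(H_j) = 1 + 4·(4^{j+1} − 1)/3 = 1 + (4^{j+2} − 4)/3 = (3 + 4^{j+2} − 4)/3 = (4^{j+2} − 1)/3.
So the formula holds for j+1, and by induction N(H_n) = (4^{n+1} − 1)/3 for all n ≥ 0.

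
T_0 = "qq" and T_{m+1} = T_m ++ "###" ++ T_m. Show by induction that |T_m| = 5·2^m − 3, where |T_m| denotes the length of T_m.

Base case: |T_0| = 2, and 5·2^0 − 3 = 2.
Assume |T_r| = 5·2^r − 3.
Then |T_{r+1}| = |T_r| + 3 + |T_r| = 2|T_r| + 3 = 2(5·2^r − 3) + 3 = 5·2^{r+1} − 6 + 3 = 5·2^{r+1} − 3.
This completes the inductive step, so |T_m| = 5·2^m − 3 for all m ≥ 0.

|T_m| = 5·2^m − 3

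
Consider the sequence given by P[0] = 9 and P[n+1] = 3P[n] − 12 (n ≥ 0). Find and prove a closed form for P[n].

Claim: P[n] = 3^{n+1} + 6.

Base case: P[0] = 9, and 3^{0+1} + 6 = 3 + 6 = 9.
Assume P[k] = 3^{k+1} + 6 for some k ≥ 0.
Then P[k+1] = 3P[k] − 12 = 3·(3^{k+1} + 6) − 12 = 3^{k+2} + 18 − 12 = 3^{k+2} + 6.
This completes the inductive step, so P[n] = 3^{n+1} + 6 for all n ≥ 0.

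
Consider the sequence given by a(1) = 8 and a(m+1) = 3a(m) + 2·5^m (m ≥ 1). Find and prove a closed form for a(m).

Claim: a(m) = 3^m + 5^m.

Base case: a(1) = 8, and 3^1 + 5^1 = 3 + 5 = 8.
Assume a(k) = 3^k + 5^k for some k ≥ 1.
Then a(k+1) = 3a(k) + 2·5^k = 3·(3^k + 5^k) + 2·5^k = 3^{k+1} + 3·5^k + 2·5^k = 3^{k+1} + 5·5^k = 3^{k+1} + 5^{k+1}.
So the formula holds for k+1, and by induction a(m) = 3^m + 5^m for all m ≥ 1.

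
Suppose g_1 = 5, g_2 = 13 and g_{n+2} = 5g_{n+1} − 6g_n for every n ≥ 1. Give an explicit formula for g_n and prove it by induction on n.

Claim: g_n = 3^n + 2^n.

Base cases: g_1 = 5 and 3^1 + 2^1 = 5; g_2 = 13 and 3^2 + 2^2 = 13.
Assume g_i = 3^i + 2^i for all 1 ≤ i ≤ j, where j ≥ 2.
Then g_{j+1} = 5g_j − 6g_{j−1} = 5·(3^j + 2^j) − 6·(3^{j−1} + 2^{j−1}) = (5·3 − 6)3^{j−1} + (5·2 − 6)2^{j−1} = 9·3^{j−1} + 4·2^{j−1} = 3^{j+1} + 2^{j+1}.
This completes the inductive step, so g_n = 3^n + 2^n for all n ≥ 1.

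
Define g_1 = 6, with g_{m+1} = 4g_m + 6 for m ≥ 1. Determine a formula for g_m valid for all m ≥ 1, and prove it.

Claim: g_m = 2·4^m − 2.

Base case: g_1 = 6, and 2·4^1 − 2 = 8 − 2 = 6.
Assume g_j = 2·4^j − 2 for some j ≥ 1.
Then g_{j+1} = 4g_j + 6 = 4·(2·4^j − 2) + 6 = 8·4^j − 8 + 6 = 2·4^{j+1} − 2.
Hence g_m = 2·4^m − 2 for every m ≥ 1, by induction.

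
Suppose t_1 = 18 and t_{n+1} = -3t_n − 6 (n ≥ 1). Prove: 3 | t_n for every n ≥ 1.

Base case: t_1 = 18 = 3·6, so 3 | t_1.
Assume 3 | t_r, so t_r = 3s for some integer s.
Then t_{r+1} = -3t_r − 6 = -3·(3s) − 6 = 3(-3s − 2), so 3 | t_{r+1}.
Hence 3 | t_n for every n ≥ 1, by induction.

3 | t_n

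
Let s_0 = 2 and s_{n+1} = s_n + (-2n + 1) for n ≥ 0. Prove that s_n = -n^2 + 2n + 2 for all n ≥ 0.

Base case: s_0 = 2, and -0^2 + 2·0 + 2 = 2.
Assume s_j = -j^2 + 2j + 2.
Then s_{j+1} = s_j + (-2j + 1) = (-j^2 + 2j + 2) + (-2j + 1) = -j^2 + 3,
and -(j+1)^2 + 2·(j+1) + 2 = -j^2 + 3.
By induction, s_n = -n^2 + 2n + 2 for all n ≥ 0.

s_n = -n^2 + 2n + 2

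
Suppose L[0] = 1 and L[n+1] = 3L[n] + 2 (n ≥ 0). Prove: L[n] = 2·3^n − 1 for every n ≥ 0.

Base case: L[0] = 1, and 2·3^0 − 1 = 2 − 1 = 1.
Assume L[j] = 2·3^j − 1 for some j ≥ 0.
Then L[j+1] = 3L[j] + 2 = 3·(2·3^j − 1) + 2 = 6·3^j − 3 + 2 = 2·3^{j+1} − 1.
By induction, L[n] = 2·3^n − 1 for all n ≥ 0.

L[n] = 2·3^n − 1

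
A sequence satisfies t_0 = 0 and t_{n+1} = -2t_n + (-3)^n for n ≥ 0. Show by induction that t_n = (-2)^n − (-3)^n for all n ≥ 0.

Base case: t_0 = 0, and (-2)^0 − (-3)^0 = 1 − 1 = 0.
Assume t_k = (-2)^k − (-3)^k for some k ≥ 0.
Then t_{k+1} = -2t_k + (-3)^k = -2·((-2)^k − (-3)^k) + (-3)^k = (-2)^{k+1} + 2·(-3)^k + (-3)^k = (-2)^{k+1} + 3·(-3)^k = (-2)^{k+1} − (-3)^{k+1}.
By induction, t_n = (-2)^n − (-3)^n for all n ≥ 0.

t_n = (-2)^n − (-3)^n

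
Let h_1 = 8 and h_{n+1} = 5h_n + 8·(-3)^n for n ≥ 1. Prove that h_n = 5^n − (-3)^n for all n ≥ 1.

Base case: h_1 = 8, and 5^1 − (-3)^1 = 5 + 3 = 8.
Assume h_j = 5^j − (-3)^j for some j ≥ 1.
Then h_{j+1} = 5h_j + 8·(-3)^j = 5·(5^j − (-3)^j) + 8·(-3)^j = 5^{j+1} − 5·(-3)^j + 8·(-3)^j = 5^{j+1} + 3·(-3)^j = 5^{j+1} − (-3)^{j+1}.
By induction, h_n = 5^n − (-3)^n for all n ≥ 1.

h_n = 5^n − (-3)^n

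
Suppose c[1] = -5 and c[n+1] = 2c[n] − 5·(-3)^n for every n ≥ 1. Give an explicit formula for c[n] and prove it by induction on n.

Claim: c[n] = -2^n + (-3)^n.

Base case: c[1] = -5, and -2^1 + (-3)^1 = -2 − 3 = -5.
Assume c[j] = -2^j + (-3)^j for some j ≥ 1.
Then c[j+1] = 2c[j] − 5·(-3)^j = 2·(-2^j + (-3)^j) − 5·(-3)^j = -2^{j+1} + 2·(-3)^j − 5·(-3)^j = -2^{j+1} − 3·(-3)^j = -2^{j+1} + (-3)^{j+1}.
By induction, c[n] = -2^n + (-3)^n for all n ≥ 1.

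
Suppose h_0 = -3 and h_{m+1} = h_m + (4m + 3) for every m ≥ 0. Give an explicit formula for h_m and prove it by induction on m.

Claim: h_m = 2m^2 + m − 3.

Base case: h_0 = -3, and 2·0^2 + 0 − 3 = -3.
Assume h_j = 2j^2 + j − 3.
Then h_{j+1} = h_j + (4j + 3) = (2j^2 + j − 3) + (4j + 3) = 2j^2 + 5j,
and 2·(j+1)^2 + (j+1) − 3 = 2j^2 + 5j.
Hence h_m = 2m^2 + m − 3 for every m ≥ 0, by induction.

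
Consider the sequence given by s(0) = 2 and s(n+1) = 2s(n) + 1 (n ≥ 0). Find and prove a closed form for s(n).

Claim: s(n) = 3·2^n − 1.

Base case: s(0) = 2, and 3·2^0 − 1 = 3 − 1 = 2.
Assume s(k) = 3·2^k − 1 for some k ≥ 0.
Then s(k+1) = 2s(k) + 1 = 2·(3·2^k − 1) + 1 = 6·2^k − 2 + 1 = 3·2^{k+1} − 1.
So the formula holds for k+1, and by induction s(n) = 3·2^n − 1 for all n ≥ 0.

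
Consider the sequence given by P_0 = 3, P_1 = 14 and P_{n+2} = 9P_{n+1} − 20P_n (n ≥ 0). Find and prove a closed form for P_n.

Claim: P_n = 4^n + 2·5^n.

Base cases: P_0 = 3 and 4^0 + 2·5^0 = 3; P_1 = 14 and 4^1 + 2·5^1 = 14.
Assume P_j = 4^j + 2·5^j for all 0 ≤ j ≤ k, where k ≥ 1.
Then P_{k+1} = 9P_k − 20P_{k−1} = 9·(4^k + 2·5^k) − 20·(4^{k−1} + 2·5^{k−1}) = (9·4 − 20)4^{k−1} + 2·(9·5 − 20)5^{k−1} = 16·4^{k−1} + 50·5^{k−1} = 4^{k+1} + 2·5^{k+1}.
By strong induction, P_n = 4^n + 2·5^n for all n ≥ 0.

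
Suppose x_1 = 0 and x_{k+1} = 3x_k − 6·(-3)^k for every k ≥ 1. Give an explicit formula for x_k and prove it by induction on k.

Claim: x_k = 3^k + (-3)^k.

Base case: x_1 = 0, and 3^1 + (-3)^1 = 3 − 3 = 0.
Assume x_r = 3^r + (-3)^r for some r ≥ 1.
Then x_{r+1} = 3x_r − 6·(-3)^r = 3·(3^r + (-3)^r) − 6·(-3)^r = 3^{r+1} + 3·(-3)^r − 6·(-3)^r = 3^{r+1} − 3·(-3)^r = 3^{r+1} + (-3)^{r+1}.
By induction, x_k = 3^k + (-3)^k for all k ≥ 1.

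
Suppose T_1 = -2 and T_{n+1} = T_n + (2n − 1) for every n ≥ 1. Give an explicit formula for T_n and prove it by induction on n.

Claim: T_n = n^2 − 2n − 1.

Base case: T_1 = -2, and 1^2 − 2·1 − 1 = -2.
Assume T_j = j^2 − 2j − 1.
Then T_{j+1} = T_j + (2j − 1) = (j^2 − 2j − 1) + (2j − 1) = j^2 − 2,
and (j+1)^2 − 2·(j+1) − 1 = j^2 − 2.
By induction, T_n = n^2 − 2n − 1 for all n ≥ 1.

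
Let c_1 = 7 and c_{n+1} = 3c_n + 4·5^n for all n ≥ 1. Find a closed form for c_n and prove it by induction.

Claim: c_n = -3^n + 2·5^n.

Base case: c_1 = 7, and -3^1 + 2·5^1 = -3 + 10 = 7.
Assume c_r = -3^r + 2·5^r for some r ≥ 1.
Then c_{r+1} = 3c_r + 4·5^r = 3·(-3^r + 2·5^r) + 4·5^r = -3^{r+1} + 6·5^r + 4·5^r = -3^{r+1} + 10·5^r = -3^{r+1} + 2·5^{r+1}.
Hence c_n = -3^n + 2·5^n for every n ≥ 1, by induction.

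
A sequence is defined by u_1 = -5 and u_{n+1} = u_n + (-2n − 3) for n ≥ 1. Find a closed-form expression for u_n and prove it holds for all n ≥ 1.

Claim: u_n = -n^2 − 2n − 2.

Base case: u_1 = -5, and -1^2 − 2·1 − 2 = -5.
Assume u_j = -j^2 − 2j − 2.
Then u_{j+1} = u_j + (-2j − 3) = (-j^2 − 2j − 2) + (-2j − 3) = -j^2 − 4j − 5,
and -(j+1)^2 − 2·(j+1) − 2 = -j^2 − 4j − 5.
Hence u_n = -n^2 − 2n − 2 for every n ≥ 1, by induction.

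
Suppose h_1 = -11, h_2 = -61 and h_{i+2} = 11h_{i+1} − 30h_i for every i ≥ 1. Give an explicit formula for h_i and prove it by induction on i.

Claim: h_i = -5^i − 6^i.

Base cases: h_1 = -11 and -5^1 − 6^1 = -11; h_2 = -61 and -5^2 − 6^2 = -61.
Assume h_j = -5^j − 6^j for all 1 ≤ j ≤ r, where r ≥ 2.
Then h_{r+1} = 11h_r − 30h_{r−1} = 11·(-5^r − 6^r) − 30·(-5^{r−1} − 6^{r−1}) = -(11·5 − 30)5^{r−1} − (11·6 − 30)6^{r−1} = -25·5^{r−1} − 36·6^{r−1} = -5^{r+1} − 6^{r+1}.
Hence h_i = -5^i − 6^i for every i ≥ 1, by strong induction.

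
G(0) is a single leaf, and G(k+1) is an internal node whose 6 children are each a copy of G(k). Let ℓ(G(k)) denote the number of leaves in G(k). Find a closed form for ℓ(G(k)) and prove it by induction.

Claim: ℓ(G(k)) = 6^k.

Base case: ℓ(G(0)) = 1, and 6^0 = 1.
Assume ℓ(G(m)) = 6^m.
Then ℓ(G(m+1)) = 6·ℓ(G(m)) = 6·6^m = 6^{m+1}.
So the formula holds for m+1, and by induction ℓ(G(k)) = 6^k for all k ≥ 0.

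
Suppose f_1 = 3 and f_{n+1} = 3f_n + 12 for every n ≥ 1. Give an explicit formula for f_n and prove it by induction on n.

Claim: f_n = 3^{n+1} − 6.

Base case: f_1 = 3, and 3^{1+1} − 6 = 9 − 6 = 3.
Assume f_k = 3^{k+1} − 6 for some k ≥ 1.
Then f_{k+1} = 3f_k + 12 = 3·(3^{k+1} − 6) + 12 = 3^{k+2} − 18 + 12 = 3^{k+2} − 6.
This completes the inductive step, so f_n = 3^{n+1} − 6 for all n ≥ 1.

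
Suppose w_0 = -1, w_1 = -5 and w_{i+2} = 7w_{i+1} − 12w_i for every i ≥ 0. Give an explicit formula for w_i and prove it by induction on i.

Claim: w_i = 3^i − 2·4^i.

Base cases: w_0 = -1 and 3^0 − 2·4^0 = -1; w_1 = -5 and 3^1 − 2·4^1 = -5.
Assume w_j = 3^j − 2·4^j for all 0 ≤ j ≤ m, where m ≥ 1.
Then w_{m+1} = 7w_m − 12w_{m−1} = 7·(3^m − 2·4^m) − 12·(3^{m−1} − 2·4^{m−1}) = (7·3 − 12)3^{m−1} − 2·(7·4 − 12)4^{m−1} = 9·3^{m−1} − 32·4^{m−1} = 3^{m+1} − 2·4^{m+1}.
So the formula holds for m+1, and by strong induction w_i = 3^i − 2·4^i for all i ≥ 0.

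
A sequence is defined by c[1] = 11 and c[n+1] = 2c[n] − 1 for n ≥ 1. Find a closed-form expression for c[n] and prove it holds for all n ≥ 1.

Claim: c[n] = 5·2^n + 1.

Base case: c[1] = 11, and 5·2^1 + 1 = 10 + 1 = 11.
Assume c[m] = 5·2^m + 1 for some m ≥ 1.
Then c[m+1] = 2c[m] − 1 = 2·(5·2^m + 1) − 1 = 10·2^m + 2 − 1 = 5·2^{m+1} + 1.
This completes the inductive step, so c[n] = 5·2^n + 1 for all n ≥ 1.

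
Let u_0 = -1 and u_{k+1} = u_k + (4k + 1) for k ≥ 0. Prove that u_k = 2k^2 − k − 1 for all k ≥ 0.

Base case: u_0 = -1, and 2·0^2 − 0 − 1 = -1.
Assume u_m = 2m^2 − m − 1.
Then u_{m+1} = u_m + (4m + 1) = (2m^2 − m − 1) + (4m + 1) = 2m^2 + 3m,
and 2·(m+1)^2 − (m+1) − 1 = 2m^2 + 3m.
By induction, u_k = 2k^2 − k − 1 for all k ≥ 0.

u_k = 2k^2 − k − 1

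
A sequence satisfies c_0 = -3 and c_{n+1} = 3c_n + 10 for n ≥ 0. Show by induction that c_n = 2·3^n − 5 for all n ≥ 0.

Base case: c_0 = -3, and 2·3^0 − 5 = 2 − 5 = -3.
Assume c_r = 2·3^r − 5 for some r ≥ 0.
Then c_{r+1} = 3c_r + 10 = 3·(2·3^r − 5) + 10 = 6·3^r − 15 + 10 = 2·3^{r+1} − 5.
This completes the inductive step, so c_n = 2·3^n − 5 for all n ≥ 0.

c_n = 2·3^n − 5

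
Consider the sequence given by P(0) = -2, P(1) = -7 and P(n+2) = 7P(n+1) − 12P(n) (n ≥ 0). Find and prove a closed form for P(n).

Claim: P(n) = -4^n − 3^n.

Base cases: P(0) = -2 and -4^0 − 3^0 = -2; P(1) = -7 and -4^1 − 3^1 = -7.
Assume P(j) = -4^j − 3^j for all 0 ≤ j ≤ m, where m ≥ 1.
Then P(m+1) = 7P(m) − 12P(m−1) = 7·(-4^m − 3^m) − 12·(-4^{m−1} − 3^{m−1}) = -(7·4 − 12)4^{m−1} − (7·3 − 12)3^{m−1} = -16·4^{m−1} − 9·3^{m−1} = -4^{m+1} − 3^{m+1}.
So the formula holds for m+1, and by strong induction P(n) = -4^n − 3^n for all n ≥ 0.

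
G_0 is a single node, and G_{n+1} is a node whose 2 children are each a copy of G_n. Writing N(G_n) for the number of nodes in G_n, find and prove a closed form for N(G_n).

Claim: N(G_n) = 2^{n+1} − 1.

Base case: N(G_0) = 1, and 2^{0+1} − 1 = 1.
Assume N(G_r) = 2^{r+1} − 1.
Then N(G_{r+1}) = 1 + 2N(G_r) = 1 + 2(2^{r+1} − 1) = 2^{r+2} − 2 + 1 = 2^{r+2} − 1.
By induction, N(G_n) = 2^{n+1} − 1 for all n ≥ 0.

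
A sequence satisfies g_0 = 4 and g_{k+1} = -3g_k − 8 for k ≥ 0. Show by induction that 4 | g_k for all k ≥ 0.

Base case: g_0 = 4 = 4·1, so 4 | g_0.
Assume 4 | g_r, so g_r = 4t for some integer t.
Then g_{r+1} = -3g_r − 8 = -3·(4t) − 8 = 4(-3t − 2), so 4 | g_{r+1}.
By induction, 4 | g_k for all k ≥ 0.

4 | g_k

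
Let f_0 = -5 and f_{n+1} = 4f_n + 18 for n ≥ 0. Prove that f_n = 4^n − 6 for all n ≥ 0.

Base case: f_0 = -5, and 4^0 − 6 = 1 − 6 = -5.
Assume f_k = 4^k − 6 for some k ≥ 0.
Then f_{k+1} = 4f_k + 18 = 4·(4^k − 6) + 18 = 4^{k+1} − 24 + 18 = 4^{k+1} − 6.
So the formula holds for k+1, and by induction f_n = 4^n − 6 for all n ≥ 0.

f_n = 4^n − 6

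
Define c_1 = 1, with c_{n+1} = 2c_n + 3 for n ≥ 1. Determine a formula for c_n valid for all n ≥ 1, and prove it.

Claim: c_n = 2^{n+1} − 3.

Base case: c_1 = 1, and 2^{1+1} − 3 = 4 − 3 = 1.
Assume c_r = 2^{r+1} − 3 for some r ≥ 1.
Then c_{r+1} = 2c_r + 3 = 2·(2^{r+1} − 3) + 3 = 2^{r+2} − 6 + 3 = 2^{r+2} − 3.
This completes the inductive step, so c_n = 2^{n+1} − 3 for all n ≥ 1.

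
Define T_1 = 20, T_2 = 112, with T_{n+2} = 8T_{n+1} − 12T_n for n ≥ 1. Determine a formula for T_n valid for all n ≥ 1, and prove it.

Claim: T_n = 3·6^n + 2^n.

Base cases: T_1 = 20 and 3·6^1 + 2^1 = 20; T_2 = 112 and 3·6^2 + 2^2 = 112.
Assume T_j = 3·6^j + 2^j for all 1 ≤ j ≤ m, where m ≥ 2.
Then T_{m+1} = 8T_m − 12T_{m−1} = 8·(3·6^m + 2^m) − 12·(3·6^{m−1} + 2^{m−1}) = 3·(8·6 − 12)6^{m−1} + (8·2 − 12)2^{m−1} = 108·6^{m−1} + 4·2^{m−1} = 3·6^{m+1} + 2^{m+1}.
So the formula holds for m+1, and by strong induction T_n = 3·6^n + 2^n for all n ≥ 1.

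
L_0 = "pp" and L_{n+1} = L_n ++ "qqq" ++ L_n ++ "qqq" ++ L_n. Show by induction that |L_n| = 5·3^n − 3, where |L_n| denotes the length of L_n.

Base case: |L_0| = 2, and 5·3^0 − 3 = 2.
Assume |L_m| = 5·3^m − 3.
Then |L_{m+1}| = 3|L_m| + 6 = 3(5·3^m − 3) + 6 = 5·3^{m+1} − 9 + 6 = 5·3^{m+1} − 3.
So the formula holds for m+1, and by induction |L_n| = 5·3^n − 3 for all n ≥ 0.

|L_n| = 5·3^n − 3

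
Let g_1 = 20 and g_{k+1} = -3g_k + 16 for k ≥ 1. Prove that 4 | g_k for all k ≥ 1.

Base case: g_1 = 20 = 4·5, so 4 | g_1.
Assume 4 | g_m, so g_m = 4t for some integer t.
Then g_{m+1} = -3g_m + 16 = -3·(4t) + 16 = 4(-3t + 4), so 4 | g_{m+1}.
Hence 4 | g_k for every k ≥ 1, by induction.

4 | g_k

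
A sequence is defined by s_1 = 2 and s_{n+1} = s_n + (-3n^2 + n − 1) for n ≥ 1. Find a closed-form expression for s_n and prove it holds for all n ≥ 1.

Claim: s_n = -n^3 + 2n^2 − 2n + 3.

Base case: s_1 = 2, and -1^3 + 2·1^2 − 2·1 + 3 = 2.
Assume s_r = -r^3 + 2r^2 − 2r + 3.
Then s_{r+1} = s_r + (-3r^2 + r − 1) = (-r^3 + 2r^2 − 2r + 3) + (-3r^2 + r − 1) = -r^3 − r^2 − r + 2,
and -(r+1)^3 + 2·(r+1)^2 − 2·(r+1) + 3 = -r^3 − r^2 − r + 2.
This completes the inductive step, so s_n = -n^3 + 2n^2 − 2n + 3 for all n ≥ 1.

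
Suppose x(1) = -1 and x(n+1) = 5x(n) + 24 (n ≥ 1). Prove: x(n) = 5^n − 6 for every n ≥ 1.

Base case: x(1) = -1, and 5^1 − 6 = 5 − 6 = -1.
Assume x(m) = 5^m − 6 for some m ≥ 1.
Then x(m+1) = 5x(m) + 24 = 5·(5^m − 6) + 24 = 5^{m+1} − 30 + 24 = 5^{m+1} − 6.
So the formula holds for m+1, and by induction x(n) = 5^n − 6 for all n ≥ 1.

x(n) = 5^n − 6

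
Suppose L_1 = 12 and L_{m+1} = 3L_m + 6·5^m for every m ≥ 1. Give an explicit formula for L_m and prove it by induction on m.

Claim: L_m = -3^m + 3·5^m.

Base case: L_1 = 12, and -3^1 + 3·5^1 = -3 + 15 = 12.
Assume L_j = -3^j + 3·5^j for some j ≥ 1.
Then L_{j+1} = 3L_j + 6·5^j = 3·(-3^j + 3·5^j) + 6·5^j = -3^{j+1} + 9·5^j + 6·5^j = -3^{j+1} + 15·5^j = -3^{j+1} + 3·5^{j+1}.
By induction, L_m = -3^m + 3·5^m for all m ≥ 1.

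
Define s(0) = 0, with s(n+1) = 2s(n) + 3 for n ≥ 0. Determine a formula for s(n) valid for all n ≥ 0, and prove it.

Claim: s(n) = 3·2^n − 3.

Base case: s(0) = 0, and 3·2^0 − 3 = 3 − 3 = 0.
Assume s(m) = 3·2^m − 3 for some m ≥ 0.
Then s(m+1) = 2s(m) + 3 = 2·(3·2^m − 3) + 3 = 6·2^m − 6 + 3 = 3·2^{m+1} − 3.
By induction, s(n) = 3·2^n − 3 for all n ≥ 0.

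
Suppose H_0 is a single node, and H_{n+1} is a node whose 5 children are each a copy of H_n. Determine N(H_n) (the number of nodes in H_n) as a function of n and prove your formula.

Claim: N(H_n) = (5^{n+1} − 1)/4.

Base case: N(H_0) = 1, and (5^{0+1} − 1)/4 = 1.
Assume N(H_j) = (5^{j+1} − 1)/4.
Then N(H_{j+1}) = 1 + 5N(H_j) = 1 + 5·(5^{j+1} − 1)/4 = 1 + (5^{j+2} − 5)/4 = (4 + 5^{j+2} − 5)/4 = (5^{j+2} − 1)/4.
This completes the inductive step, so N(H_n) = (5^{n+1} − 1)/4 for all n ≥ 0.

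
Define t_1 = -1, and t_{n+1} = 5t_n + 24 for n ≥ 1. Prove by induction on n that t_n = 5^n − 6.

Base case: t_1 = -1, and 5^1 − 6 = 5 − 6 = -1.
Assume t_r = 5^r − 6 for some r ≥ 1.
Then t_{r+1} = 5t_r + 24 = 5·(5^r − 6) + 24 = 5^{r+1} − 30 + 24 = 5^{r+1} − 6.
This completes the inductive step, so t_n = 5^n − 6 for all n ≥ 1.

t_n = 5^n − 6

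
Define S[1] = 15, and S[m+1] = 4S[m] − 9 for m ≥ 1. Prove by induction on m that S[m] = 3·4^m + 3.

Base case: S[1] = 15, and 3·4^1 + 3 = 12 + 3 = 15.
Assume S[j] = 3·4^j + 3 for some j ≥ 1.
Then S[j+1] = 4S[j] − 9 = 4·(3·4^j + 3) − 9 = 12·4^j + 12 − 9 = 3·4^{j+1} + 3.
This completes the inductive step, so S[m] = 3·4^m + 3 for all m ≥ 1.

S[m] = 3·4^m + 3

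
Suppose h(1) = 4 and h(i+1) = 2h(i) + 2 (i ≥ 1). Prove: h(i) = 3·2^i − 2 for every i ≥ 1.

Base case: h(1) = 4, and 3·2^1 − 2 = 6 − 2 = 4.
Assume h(k) = 3·2^k − 2 for some k ≥ 1.
Then h(k+1) = 2h(k) + 2 = 2·(3·2^k − 2) + 2 = 6·2^k − 4 + 2 = 3·2^{k+1} − 2.
This completes the inductive step, so h(i) = 3·2^i − 2 for all i ≥ 1.

h(i) = 3·2^i − 2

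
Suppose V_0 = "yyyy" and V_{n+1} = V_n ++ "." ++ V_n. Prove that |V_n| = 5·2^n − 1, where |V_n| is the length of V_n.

Base case: |V_0| = 4, and 5·2^0 − 1 = 4.
Assume |V_r| = 5·2^r − 1.
Then |V_{r+1}| = |V_r| + 1 + |V_r| = 2|V_r| + 1 = 2(5·2^r − 1) + 1 = 5·2^{r+1} − 2 + 1 = 5·2^{r+1} − 1.
Hence |V_n| = 5·2^n − 1 for every n ≥ 0, by induction.

|V_n| = 5·2^n − 1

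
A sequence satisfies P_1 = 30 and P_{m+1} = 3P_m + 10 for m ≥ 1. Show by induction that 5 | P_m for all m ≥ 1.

Base case: P_1 = 30 = 5·6, so 5 | P_1.
Assume 5 | P_j, so P_j = 5t for some integer t.
Then P_{j+1} = 3P_j + 10 = 3·(5t) + 10 = 5(3t + 2), so 5 | P_{j+1}.
Hence 5 | P_m for every m ≥ 1, by induction.

5 | P_m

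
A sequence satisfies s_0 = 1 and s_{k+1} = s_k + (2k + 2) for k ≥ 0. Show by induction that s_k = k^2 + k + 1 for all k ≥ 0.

Base case: s_0 = 1, and 0^2 + 0 + 1 = 1.
Assume s_j = j^2 + j + 1.
Then s_{j+1} = s_j + (2j + 2) = (j^2 + j + 1) + (2j + 2) = j^2 + 3j + 3,
and (j+1)^2 + (j+1) + 1 = j^2 + 3j + 3.
Hence s_k = k^2 + k + 1 for every k ≥ 0, by induction.

s_k = k^2 + k + 1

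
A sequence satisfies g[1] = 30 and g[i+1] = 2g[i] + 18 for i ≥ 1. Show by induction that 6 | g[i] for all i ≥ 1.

Base case: g[1] = 30 = 6·5, so 6 | g[1].
Assume 6 | g[m], so g[m] = 6t for some integer t.
Then g[m+1] = 2g[m] + 18 = 2·(6t) + 18 = 6(2t + 3), so 6 | g[m+1].
So the property holds for m+1, and by induction 6 | g[i] for all i ≥ 1.

6 | g[i]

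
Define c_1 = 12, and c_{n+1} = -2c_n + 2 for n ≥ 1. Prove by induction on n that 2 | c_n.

Base case: c_1 = 12 = 2·6, so 2 | c_1.
Assume 2 | c_k, so c_k = 2t for some integer t.
Then c_{k+1} = -2c_k + 2 = -2·(2t) + 2 = 2(-2t + 1), so 2 | c_{k+1}.
This completes the inductive step, so 2 | c_n for all n ≥ 1.

2 | c_n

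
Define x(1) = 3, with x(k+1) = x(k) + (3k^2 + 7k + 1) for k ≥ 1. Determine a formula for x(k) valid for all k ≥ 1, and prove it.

Claim: x(k) = k^3 + 2k^2 − 2k + 2.

Base case: x(1) = 3, and 1^3 + 2·1^2 − 2·1 + 2 = 3.
Assume x(r) = r^3 + 2r^2 − 2r + 2.
Then x(r+1) = x(r) + (3r^2 + 7r + 1) = (r^3 + 2r^2 − 2r + 2) + (3r^2 + 7r + 1) = r^3 + 5r^2 + 5r + 3,
and (r+1)^3 + 2·(r+1)^2 − 2·(r+1) + 2 = r^3 + 5r^2 + 5r + 3.
This completes the inductive step, so x(k) = k^3 + 2k^2 − 2k + 2 for all k ≥ 1.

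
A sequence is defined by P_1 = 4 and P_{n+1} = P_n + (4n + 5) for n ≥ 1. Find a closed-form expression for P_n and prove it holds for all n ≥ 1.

Claim: P_n = 2n^2 + 3n − 1.

Base case: P_1 = 4, and 2·1^2 + 3·1 − 1 = 4.
Assume P_j = 2j^2 + 3j − 1.
Then P_{j+1} = P_j + (4j + 5) = (2j^2 + 3j − 1) + (4j + 5) = 2j^2 + 7j + 4,
and 2·(j+1)^2 + 3·(j+1) − 1 = 2j^2 + 7j + 4.
Hence P_n = 2n^2 + 3n − 1 for every n ≥ 1, by induction.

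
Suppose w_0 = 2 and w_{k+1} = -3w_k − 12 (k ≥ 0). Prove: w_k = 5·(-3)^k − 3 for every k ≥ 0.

Base case: w_0 = 2, and 5·(-3)^0 − 3 = 5 − 3 = 2.
Assume w_m = 5·(-3)^m − 3 for some m ≥ 0.
Then w_{m+1} = -3w_m − 12 = -3·(5·(-3)^m − 3) − 12 = -15·(-3)^m + 9 − 12 = 5·(-3)^{m+1} − 3.
This completes the inductive step, so w_k = 5·(-3)^k − 3 for all k ≥ 0.

w_k = 5·(-3)^k − 3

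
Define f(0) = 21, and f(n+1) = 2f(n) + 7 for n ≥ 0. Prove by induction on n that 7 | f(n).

Base case: f(0) = 21 = 7·3, so 7 | f(0).
Assume 7 | f(k), so f(k) = 7t for some integer t.
Then f(k+1) = 2f(k) + 7 = 2·(7t) + 7 = 7(2t + 1), so 7 | f(k+1).
So the property holds for k+1, and by induction 7 | f(n) for all n ≥ 0.

7 | f(n)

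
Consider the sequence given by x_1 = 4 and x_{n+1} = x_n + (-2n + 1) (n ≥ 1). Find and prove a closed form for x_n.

Claim: x_n = -n^2 + 2n + 3.

Base case: x_1 = 4, and -1^2 + 2·1 + 3 = 4.
Assume x_k = -k^2 + 2k + 3.
Then x_{k+1} = x_k + (-2k + 1) = (-k^2 + 2k + 3) + (-2k + 1) = -k^2 + 4,
and -(k+1)^2 + 2·(k+1) + 3 = -k^2 + 4.
This completes the inductive step, so x_n = -n^2 + 2n + 3 for all n ≥ 1.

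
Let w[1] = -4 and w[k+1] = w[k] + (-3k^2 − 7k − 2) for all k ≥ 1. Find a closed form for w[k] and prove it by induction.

Claim: w[k] = -k^3 − 2k^2 + k − 2.

Base case: w[1] = -4, and -1^3 − 2·1^2 + 1 − 2 = -4.
Assume w[r] = -r^3 − 2r^2 + r − 2.
Then w[r+1] = w[r] + (-3r^2 − 7r − 2) = (-r^3 − 2r^2 + r − 2) + (-3r^2 − 7r − 2) = -r^3 − 5r^2 − 6r − 4,
and -(r+1)^3 − 2·(r+1)^2 + (r+1) − 2 = -r^3 − 5r^2 − 6r − 4.
Hence w[k] = -k^3 − 2k^2 + k − 2 for every k ≥ 1, by induction.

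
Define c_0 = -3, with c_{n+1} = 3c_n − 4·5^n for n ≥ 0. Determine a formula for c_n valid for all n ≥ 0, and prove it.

Claim: c_n = -3^n − 2·5^n.

Base case: c_0 = -3, and -3^0 − 2·5^0 = -1 − 2 = -3.
Assume c_r = -3^r − 2·5^r for some r ≥ 0.
Then c_{r+1} = 3c_r − 4·5^r = 3·(-3^r − 2·5^r) − 4·5^r = -3^{r+1} − 6·5^r − 4·5^r = -3^{r+1} − 10·5^r = -3^{r+1} − 2·5^{r+1}.
By induction, c_n = -3^n − 2·5^n for all n ≥ 0.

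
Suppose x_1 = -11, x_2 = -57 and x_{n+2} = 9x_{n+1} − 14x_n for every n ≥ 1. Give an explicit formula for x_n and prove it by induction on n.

Claim: x_n = -7^n − 2·2^n.

Base cases: x_1 = -11 and -7^1 − 2·2^1 = -11; x_2 = -57 and -7^2 − 2·2^2 = -57.
Assume x_j = -7^j − 2·2^j for all 1 ≤ j ≤ r, where r ≥ 2.
Then x_{r+1} = 9x_r − 14x_{r−1} = 9·(-7^r − 2·2^r) − 14·(-7^{r−1} − 2·2^{r−1}) = -(9·7 − 14)7^{r−1} − 2·(9·2 − 14)2^{r−1} = -49·7^{r−1} − 8·2^{r−1} = -7^{r+1} − 2·2^{r+1}.
Hence x_n = -7^n − 2·2^n for every n ≥ 1, by strong induction.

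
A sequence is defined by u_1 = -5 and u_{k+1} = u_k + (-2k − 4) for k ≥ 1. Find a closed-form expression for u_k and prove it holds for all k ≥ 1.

Claim: u_k = -k^2 − 3k − 1.

Base case: u_1 = -5, and -1^2 − 3·1 − 1 = -5.
Assume u_r = -r^2 − 3r − 1.
Then u_{r+1} = u_r + (-2r − 4) = (-r^2 − 3r − 1) + (-2r − 4) = -r^2 − 5r − 5,
and -(r+1)^2 − 3·(r+1) − 1 = -r^2 − 5r − 5.
Hence u_k = -k^2 − 3k − 1 for every k ≥ 1, by induction.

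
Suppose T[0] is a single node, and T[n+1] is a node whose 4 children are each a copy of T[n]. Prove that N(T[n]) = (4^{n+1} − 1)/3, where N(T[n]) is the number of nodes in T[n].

Base case: N(T[0]) = 1, and (4^{0+1} − 1)/3 = 1.
Assume N(T[r]) = (4^{r+1} − 1)/3.
Then N(T[r+1]) = 1 + 4N(T[r]) = 1 + 4·(4^{r+1} − 1)/3 = 1 + (4^{r+2} − 4)/3 = (3 + 4^{r+2} − 4)/3 = (4^{r+2} − 1)/3.
By induction, N(T[n]) = (4^{n+1} − 1)/3 for all n ≥ 0.

N(T[n]) = (4^{n+1} − 1)/3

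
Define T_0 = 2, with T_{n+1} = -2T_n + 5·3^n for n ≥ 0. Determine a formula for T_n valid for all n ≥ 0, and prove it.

Claim: T_n = (-2)^n + 3^n.

Base case: T_0 = 2, and (-2)^0 + 3^0 = 1 + 1 = 2.
Assume T_m = (-2)^m + 3^m for some m ≥ 0.
Then T_{m+1} = -2T_m + 5·3^m = -2·((-2)^m + 3^m) + 5·3^m = (-2)^{m+1} − 2·3^m + 5·3^m = (-2)^{m+1} + 3·3^m = (-2)^{m+1} + 3^{m+1}.
This completes the inductive step, so T_n = (-2)^n + 3^n for all n ≥ 0.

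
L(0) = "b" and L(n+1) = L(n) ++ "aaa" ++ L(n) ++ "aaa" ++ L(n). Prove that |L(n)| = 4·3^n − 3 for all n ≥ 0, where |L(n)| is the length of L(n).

Base case: |L(0)| = 1, and 4·3^0 − 3 = 1.
Assume |L(j)| = 4·3^j − 3.
Then |L(j+1)| = 3|L(j)| + 6 = 3(4·3^j − 3) + 6 = 4·3^{j+1} − 9 + 6 = 4·3^{j+1} − 3.
So the formula holds for j+1, and by induction |L(n)| = 4·3^n − 3 for all n ≥ 0.

|L(n)| = 4·3^n − 3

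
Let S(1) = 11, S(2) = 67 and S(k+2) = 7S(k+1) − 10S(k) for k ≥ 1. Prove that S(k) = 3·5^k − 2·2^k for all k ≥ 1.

Base cases: S(1) = 11 and 3·5^1 − 2·2^1 = 11; S(2) = 67 and 3·5^2 − 2·2^2 = 67.
Assume S(i) = 3·5^i − 2·2^i for all 1 ≤ i ≤ j, where j ≥ 2.
Then S(j+1) = 7S(j) − 10S(j−1) = 7·(3·5^j − 2·2^j) − 10·(3·5^{j−1} − 2·2^{j−1}) = 3·(7·5 − 10)5^{j−1} − 2·(7·2 − 10)2^{j−1} = 75·5^{j−1} − 8·2^{j−1} = 3·5^{j+1} − 2·2^{j+1}.
So the formula holds for j+1, and by strong induction S(k) = 3·5^k − 2·2^k for all k ≥ 1.

S(k) = 3·5^k − 2·2^k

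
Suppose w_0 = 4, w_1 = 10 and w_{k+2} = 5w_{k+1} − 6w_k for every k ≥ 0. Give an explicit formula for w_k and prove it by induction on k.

Claim: w_k = 2·2^k + 2·3^k.

Base cases: w_0 = 4 and 2·2^0 + 2·3^0 = 4; w_1 = 10 and 2·2^1 + 2·3^1 = 10.
Assume w_i = 2·2^i + 2·3^i for all 0 ≤ i ≤ j, where j ≥ 1.
Then w_{j+1} = 5w_j − 6w_{j−1} = 5·(2·2^j + 2·3^j) − 6·(2·2^{j−1} + 2·3^{j−1}) = 2·(5·2 − 6)2^{j−1} + 2·(5·3 − 6)3^{j−1} = 8·2^{j−1} + 18·3^{j−1} = 2·2^{j+1} + 2·3^{j+1}.
By strong induction, w_k = 2·2^k + 2·3^k for all k ≥ 0.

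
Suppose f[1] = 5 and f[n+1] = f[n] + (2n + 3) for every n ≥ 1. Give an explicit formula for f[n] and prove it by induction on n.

Claim: f[n] = n^2 + 2n + 2.

Base case: f[1] = 5, and 1^2 + 2·1 + 2 = 5.
Assume f[r] = r^2 + 2r + 2.
Then f[r+1] = f[r] + (2r + 3) = (r^2 + 2r + 2) + (2r + 3) = r^2 + 4r + 5,
and (r+1)^2 + 2·(r+1) + 2 = r^2 + 4r + 5.
By induction, f[n] = n^2 + 2n + 2 for all n ≥ 1.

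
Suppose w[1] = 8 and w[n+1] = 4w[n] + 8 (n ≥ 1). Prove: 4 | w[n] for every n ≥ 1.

Base case: w[1] = 8 = 4·2, so 4 | w[1].
Assume 4 | w[k], so w[k] = 4t for some integer t.
Then w[k+1] = 4w[k] + 8 = 4·(4t) + 8 = 4(4t + 2), so 4 | w[k+1].
So the property holds for k+1, and by induction 4 | w[n] for all n ≥ 1.

4 | w[n]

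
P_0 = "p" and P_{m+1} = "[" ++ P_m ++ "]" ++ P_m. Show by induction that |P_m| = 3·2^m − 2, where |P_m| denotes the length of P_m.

Base case: |P_0| = 1, and 3·2^0 − 2 = 1.
Assume |P_j| = 3·2^j − 2.
Then |P_{j+1}| = 1 + |P_j| + 1 + |P_j| = 2|P_j| + 2 = 2(3·2^j − 2) + 2 = 3·2^{j+1} − 4 + 2 = 3·2^{j+1} − 2.
By induction, |P_m| = 3·2^m − 2 for all m ≥ 0.

|P_m| = 3·2^m − 2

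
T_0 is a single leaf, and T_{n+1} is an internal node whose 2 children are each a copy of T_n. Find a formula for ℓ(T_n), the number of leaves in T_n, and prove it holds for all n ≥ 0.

Claim: ℓ(T_n) = 2^n.

Base case: ℓ(T_0) = 1, and 2^0 = 1.
Assume ℓ(T_m) = 2^m.
Then ℓ(T_{m+1}) = 2·ℓ(T_m) = 2·2^m = 2^{m+1}.
By induction, ℓ(T_n) = 2^n for all n ≥ 0.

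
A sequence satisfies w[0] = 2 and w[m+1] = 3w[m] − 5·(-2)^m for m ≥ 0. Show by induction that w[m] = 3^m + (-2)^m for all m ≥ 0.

Base case: w[0] = 2, and 3^0 + (-2)^0 = 1 + 1 = 2.
Assume w[j] = 3^j + (-2)^j for some j ≥ 0.
Then w[j+1] = 3w[j] − 5·(-2)^j = 3·(3^j + (-2)^j) − 5·(-2)^j = 3^{j+1} + 3·(-2)^j − 5·(-2)^j = 3^{j+1} − 2·(-2)^j = 3^{j+1} + (-2)^{j+1}.
By induction, w[m] = 3^m + (-2)^m for all m ≥ 0.

w[m] = 3^m + (-2)^m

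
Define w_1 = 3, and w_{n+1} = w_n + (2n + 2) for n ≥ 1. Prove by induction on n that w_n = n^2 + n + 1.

Base case: w_1 = 3, and 1^2 + 1 + 1 = 3.
Assume w_m = m^2 + m + 1.
Then w_{m+1} = w_m + (2m + 2) = (m^2 + m + 1) + (2m + 2) = m^2 + 3m + 3,
and (m+1)^2 + (m+1) + 1 = m^2 + 3m + 3.
By induction, w_n = n^2 + n + 1 for all n ≥ 1.

w_n = n^2 + n + 1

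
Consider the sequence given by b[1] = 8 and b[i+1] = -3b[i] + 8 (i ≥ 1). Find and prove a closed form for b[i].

Claim: b[i] = -2·(-3)^i + 2.

Base case: b[1] = 8, and -2·(-3)^1 + 2 = 6 + 2 = 8.
Assume b[k] = -2·(-3)^k + 2 for some k ≥ 1.
Then b[k+1] = -3b[k] + 8 = -3·(-2·(-3)^k + 2) + 8 = 6·(-3)^k − 6 + 8 = -2·(-3)^{k+1} + 2.
So the formula holds for k+1, and by induction b[i] = -2·(-3)^i + 2 for all i ≥ 1.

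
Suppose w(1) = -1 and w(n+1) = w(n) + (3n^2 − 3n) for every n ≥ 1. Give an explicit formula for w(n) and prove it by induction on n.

Claim: w(n) = n^3 − 3n^2 + 2n − 1.

Base case: w(1) = -1, and 1^3 − 3·1^2 + 2·1 − 1 = -1.
Assume w(k) = k^3 − 3k^2 + 2k − 1.
Then w(k+1) = w(k) + (3k^2 − 3k) = (k^3 − 3k^2 + 2k − 1) + (3k^2 − 3k) = k^3 − k − 1,
and (k+1)^3 − 3·(k+1)^2 + 2·(k+1) − 1 = k^3 − k − 1.
This completes the inductive step, so w(n) = n^3 − 3n^2 + 2n − 1 for all n ≥ 1.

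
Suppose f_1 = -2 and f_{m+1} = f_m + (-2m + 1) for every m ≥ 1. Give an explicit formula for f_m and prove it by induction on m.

Claim: f_m = -m^2 + 2m − 3.

Base case: f_1 = -2, and -1^2 + 2·1 − 3 = -2.
Assume f_k = -k^2 + 2k − 3.
Then f_{k+1} = f_k + (-2k + 1) = (-k^2 + 2k − 3) + (-2k + 1) = -k^2 − 2,
and -(k+1)^2 + 2·(k+1) − 3 = -k^2 − 2.
By induction, f_m = -m^2 + 2m − 3 for all m ≥ 1.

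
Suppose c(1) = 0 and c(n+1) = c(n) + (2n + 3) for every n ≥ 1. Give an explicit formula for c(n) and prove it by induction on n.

Claim: c(n) = n^2 + 2n − 3.

Base case: c(1) = 0, and 1^2 + 2·1 − 3 = 0.
Assume c(k) = k^2 + 2k − 3.
Then c(k+1) = c(k) + (2k + 3) = (k^2 + 2k − 3) + (2k + 3) = k^2 + 4k,
and (k+1)^2 + 2·(k+1) − 3 = k^2 + 4k.
By induction, c(n) = n^2 + 2n − 3 for all n ≥ 1.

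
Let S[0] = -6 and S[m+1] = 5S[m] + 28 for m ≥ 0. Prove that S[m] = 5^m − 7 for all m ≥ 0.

Base case: S[0] = -6, and 5^0 − 7 = 1 − 7 = -6.
Assume S[r] = 5^r − 7 for some r ≥ 0.
Then S[r+1] = 5S[r] + 28 = 5·(5^r − 7) + 28 = 5^{r+1} − 35 + 28 = 5^{r+1} − 7.
So the formula holds for r+1, and by induction S[m] = 5^m − 7 for all m ≥ 0.

S[m] = 5^m − 7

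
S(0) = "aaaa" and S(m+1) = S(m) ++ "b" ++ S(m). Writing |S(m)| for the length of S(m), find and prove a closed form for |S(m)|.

Claim: |S(m)| = 5·2^m − 1.

Base case: |S(0)| = 4, and 5·2^0 − 1 = 4.
Assume |S(j)| = 5·2^j − 1.
Then |S(j+1)| = |S(j)| + 1 + |S(j)| = 2|S(j)| + 1 = 2(5·2^j − 1) + 1 = 5·2^{j+1} − 2 + 1 = 5·2^{j+1} − 1.
So the formula holds for j+1, and by induction |S(m)| = 5·2^m − 1 for all m ≥ 0.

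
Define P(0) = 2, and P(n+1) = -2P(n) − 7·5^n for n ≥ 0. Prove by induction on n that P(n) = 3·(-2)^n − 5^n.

Base case: P(0) = 2, and 3·(-2)^0 − 5^0 = 3 − 1 = 2.
Assume P(k) = 3·(-2)^k − 5^k for some k ≥ 0.
Then P(k+1) = -2P(k) − 7·5^k = -2·(3·(-2)^k − 5^k) − 7·5^k = 3·(-2)^{k+1} + 2·5^k − 7·5^k = 3·(-2)^{k+1} − 5·5^k = 3·(-2)^{k+1} − 5^{k+1}.
So the formula holds for k+1, and by induction P(n) = 3·(-2)^n − 5^n for all n ≥ 0.

P(n) = 3·(-2)^n − 5^n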